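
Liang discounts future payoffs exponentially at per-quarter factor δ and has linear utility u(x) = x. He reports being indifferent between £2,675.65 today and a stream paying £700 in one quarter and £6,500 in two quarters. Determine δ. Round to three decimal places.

δ ≈ 0.590

Present value of the stream is 700·δ + 6500·δ². Indifference gives 700δ + 6500δ² = 2675.65.
That is, 6500δ² + 700δ − 2675.65 = 0, a quadratic in δ.
The positive root is δ = [−700 + √(700² + 4·6500·2675.65)] / (2·6500) = (−700 + 8370.000)/13000 ≈ 0.590.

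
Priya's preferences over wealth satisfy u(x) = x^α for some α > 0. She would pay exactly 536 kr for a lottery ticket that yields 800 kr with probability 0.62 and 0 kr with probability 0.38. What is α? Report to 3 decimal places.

α ≈ 1.194

EU(lottery) = 0.62·800^α + 0.38·0 = 0.62·800^α.
Indifference: 536^α = 0.62·800^α, so (536/800)^α = 0.62.
α = ln(0.62) / ln(536/800) = -0.478036/-0.400478 ≈ 1.194.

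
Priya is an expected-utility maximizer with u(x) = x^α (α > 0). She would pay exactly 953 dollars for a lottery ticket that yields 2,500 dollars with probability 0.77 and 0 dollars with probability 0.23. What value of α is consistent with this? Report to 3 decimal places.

The lottery's expected utility is 0.77·u(2500) + 0.23·u(0) = 0.77·2500^α (since u(0) = 0 for α > 0).
Equating: 953^α = 0.77·2500^α, i.e. 0.3812^α = 0.77.
Take logs: α = ln 0.77 / ln(953/2500) ≈ 0.27100.

α ≈ 0.271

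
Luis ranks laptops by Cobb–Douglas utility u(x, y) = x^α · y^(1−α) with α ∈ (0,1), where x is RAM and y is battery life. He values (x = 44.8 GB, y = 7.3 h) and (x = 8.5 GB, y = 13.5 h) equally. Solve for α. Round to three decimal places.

The Cobb–Douglas utilities coincide, so 44.8^α·7.3^(1−α) = 8.5^α·13.5^(1−α).
Rearrange to (44.8/8.5)^α = (13.5/7.3)^(1−α) and take logs: α·1.662142 = (1−α)·0.614815.
With A = 1.662142 and B = 0.614815: α·A = (1−α)·B, so α = B/(A+B) = 0.614815/2.276957 ≈ 0.270.

α ≈ 0.270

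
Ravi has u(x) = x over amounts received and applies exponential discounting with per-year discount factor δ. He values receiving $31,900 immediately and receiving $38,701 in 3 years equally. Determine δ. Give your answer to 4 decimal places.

The payoff in 3 years is discounted by δ^3, so u(31900) = δ^3·u(38701) and δ^3 = u(31900)/u(38701).
With u(x) = x: δ^3 = 31900/38701 = 0.82427.
So δ = 0.82427^(1/3) ≈ 0.9376.

δ ≈ 0.9376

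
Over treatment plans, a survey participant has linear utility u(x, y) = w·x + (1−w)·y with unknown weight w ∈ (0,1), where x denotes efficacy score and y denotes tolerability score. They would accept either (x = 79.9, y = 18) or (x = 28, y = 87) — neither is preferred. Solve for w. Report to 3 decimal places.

w = 0.571

u(79.9,18) = u(28,87) means w·79.9 + (1−w)·18 = w·28 + (1−w)·87.
Rearranging, 51.9·w − 69·(1−w) = 0.
Hence w = 69/(51.9+69) = 69/120.9 = 0.571.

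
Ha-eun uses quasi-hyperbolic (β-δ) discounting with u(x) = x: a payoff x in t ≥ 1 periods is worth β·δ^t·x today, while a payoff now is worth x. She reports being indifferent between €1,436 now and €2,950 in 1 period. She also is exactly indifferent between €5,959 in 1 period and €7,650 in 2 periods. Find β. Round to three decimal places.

β ≈ 0.625

From the later pair, β·δ^1·5959 = β·δ^2·7650; dividing through, δ = 5959/7650 = 0.77895.
The first indifference: 1436 = β·δ·2950, so β = 1436/(δ·2950) = 1436/(0.77895·2950) ≈ 0.625.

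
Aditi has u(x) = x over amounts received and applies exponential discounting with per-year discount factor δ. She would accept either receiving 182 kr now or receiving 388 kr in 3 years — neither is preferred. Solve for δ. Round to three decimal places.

δ ≈ 0.777

Equating discounted utilities: u(182) = δ^3·u(388) ⇒ δ^3 = u(182)/u(388).
With u(x) = x: δ^3 = 182/388 = 0.46907.
Taking the cube root: δ = 0.46907^(1/3) ≈ 0.777.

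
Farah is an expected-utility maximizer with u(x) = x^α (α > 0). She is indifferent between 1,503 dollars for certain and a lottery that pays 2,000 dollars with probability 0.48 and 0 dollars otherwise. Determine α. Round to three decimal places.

α ≈ 2.569

Since u(0) = 0, the lottery's EU is 0.48·2000^α.
Equating: 1503^α = 0.48·2000^α, i.e. 0.7515^α = 0.48.
Take logs: α = ln 0.48 / ln(1503/2000) ≈ 2.56916.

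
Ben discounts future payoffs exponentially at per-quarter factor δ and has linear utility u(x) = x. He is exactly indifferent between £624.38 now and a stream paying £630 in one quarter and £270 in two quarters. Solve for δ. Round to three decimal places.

δ ≈ 0.750

Present value of the stream is 630·δ + 270·δ². Indifference gives 630δ + 270δ² = 624.38.
So 270δ² + 630δ − 624.38 = 0.
δ = (−630 + √(630² + 4·270·624.38)) / (2·270) = (−630 + √1071230.40) / 540 ≈ 0.750.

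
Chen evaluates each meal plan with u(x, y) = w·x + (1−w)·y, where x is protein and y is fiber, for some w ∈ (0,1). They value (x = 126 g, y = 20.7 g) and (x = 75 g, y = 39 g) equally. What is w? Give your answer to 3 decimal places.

u(126,20.7) = u(75,39) means w·126 + (1−w)·20.7 = w·75 + (1−w)·39.
Collecting terms: w·51 = (1−w)·18.3.
Hence w = 18.3/(51+18.3) = 18.3/69.3 = 0.264.

w = 0.264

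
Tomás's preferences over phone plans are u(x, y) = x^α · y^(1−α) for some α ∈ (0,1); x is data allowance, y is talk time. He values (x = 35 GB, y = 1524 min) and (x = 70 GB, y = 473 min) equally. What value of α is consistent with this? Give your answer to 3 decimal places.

α ≈ 0.628

Indifference: 35^α · 1524^(1−α) = 70^α · 473^(1−α).
Rearrange to (35/70)^α = (473/1524)^(1−α) and take logs: α·-0.693147 = (1−α)·-1.169998.
With A = -0.693147 and B = -1.169998: α·A = (1−α)·B, so α = B/(A+B) = -1.169998/-1.863145 ≈ 0.628.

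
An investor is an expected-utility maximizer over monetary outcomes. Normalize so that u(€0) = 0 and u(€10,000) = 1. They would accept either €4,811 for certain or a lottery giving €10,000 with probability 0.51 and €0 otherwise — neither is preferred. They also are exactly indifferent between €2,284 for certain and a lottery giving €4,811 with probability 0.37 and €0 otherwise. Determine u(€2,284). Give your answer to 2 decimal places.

The first gamble pins u(€4,811): it must equal 0.51·1 + 0.49·0 = 0.51.
Chaining: u(€2,284) = 0.37·0.51 + 0.63·0.00 = 0.1887.

0.19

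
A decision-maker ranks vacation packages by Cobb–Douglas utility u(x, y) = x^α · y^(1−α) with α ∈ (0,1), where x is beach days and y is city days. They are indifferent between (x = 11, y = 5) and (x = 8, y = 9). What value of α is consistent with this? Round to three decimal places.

α ≈ 0.649

The Cobb–Douglas utilities coincide, so 11^α·5^(1−α) = 8^α·9^(1−α).
Taking logs: α·ln 11 + (1−α)·ln 5 = α·ln 8 + (1−α)·ln 9, i.e. α·0.318454 = (1−α)·0.587787.
So α/(1−α) = (0.587787)/(0.318454) = 1.845752, and α = 1.845752/2.845752 ≈ 0.649.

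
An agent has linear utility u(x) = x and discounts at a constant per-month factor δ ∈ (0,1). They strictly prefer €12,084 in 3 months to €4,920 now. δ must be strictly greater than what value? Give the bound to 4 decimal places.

Under u(x) = x this choice says 4920 < δ^3·12084.
Hence δ^3 > 4920/12084 = 0.40715, and x ↦ x^(1/3) is increasing on (0,∞).
δ > 0.40715^(1/3) = 0.7412.

δ > 0.7412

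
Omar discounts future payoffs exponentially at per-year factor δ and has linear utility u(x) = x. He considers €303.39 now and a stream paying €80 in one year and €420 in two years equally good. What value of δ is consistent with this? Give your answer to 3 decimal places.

δ ≈ 0.760

Equating present values: 303.39 = 80δ + 420δ².
Rearranged: 420δ² + 80δ − 303.39 = 0.
δ = (−80 + √(80² + 4·420·303.39)) / (2·420) = (−80 + √516095.20) / 840 ≈ 0.760.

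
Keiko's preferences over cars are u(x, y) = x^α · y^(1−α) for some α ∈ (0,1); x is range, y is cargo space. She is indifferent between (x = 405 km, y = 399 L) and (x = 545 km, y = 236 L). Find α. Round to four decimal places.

α ≈ 0.6388

Indifference: 405^α · 399^(1−α) = 545^α · 236^(1−α).
Rearrange to (405/545)^α = (236/399)^(1−α) and take logs: α·-0.2968987 = (1−α)·-0.5251296.
Thus α·(-0.8220283) = -0.5251296, so α = -0.5251296/-0.8220283 ≈ 0.6388.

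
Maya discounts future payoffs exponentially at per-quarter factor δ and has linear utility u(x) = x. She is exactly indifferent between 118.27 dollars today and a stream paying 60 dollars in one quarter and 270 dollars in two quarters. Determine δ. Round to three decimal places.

Equating present values: 118.27 = 60δ + 270δ².
So 270δ² + 60δ − 118.27 = 0.
δ = (−60 + √(60² + 4·270·118.27)) / (2·270) = (−60 + √131331.60) / 540 ≈ 0.560.

δ ≈ 0.560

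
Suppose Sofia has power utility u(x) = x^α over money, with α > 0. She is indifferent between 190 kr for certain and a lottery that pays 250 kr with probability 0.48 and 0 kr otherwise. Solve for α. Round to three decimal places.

α ≈ 2.674

Since u(0) = 0, the lottery's EU is 0.48·250^α.
Setting u(190) equal to that: 190^α = 0.48·250^α ⇒ (190/250)^α = 0.48.
α = ln(0.48) / ln(190/250) = -0.733969/-0.274437 ≈ 2.674.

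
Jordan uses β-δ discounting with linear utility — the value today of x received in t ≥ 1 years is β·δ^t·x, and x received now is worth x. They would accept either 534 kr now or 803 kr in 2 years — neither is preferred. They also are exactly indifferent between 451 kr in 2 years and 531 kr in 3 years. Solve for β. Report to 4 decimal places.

Both payoffs in the second observation are in the future, so β drops out: δ^2·451 = δ^3·531 ⇒ δ = 451/531 = 0.84934.
Now use the now-vs-future pair: 534 = β·δ^2·803 gives β = 534/(0.72138·803) ≈ 0.9219.

β ≈ 0.9219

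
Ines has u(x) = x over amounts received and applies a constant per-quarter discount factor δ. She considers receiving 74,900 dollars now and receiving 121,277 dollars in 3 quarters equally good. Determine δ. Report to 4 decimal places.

δ ≈ 0.8516

Equating discounted utilities: u(74900) = δ^3·u(121277) ⇒ δ^3 = u(74900)/u(121277).
With u(x) = x: δ^3 = 74900/121277 = 0.61759.
So δ = 0.61759^(1/3) ≈ 0.8516.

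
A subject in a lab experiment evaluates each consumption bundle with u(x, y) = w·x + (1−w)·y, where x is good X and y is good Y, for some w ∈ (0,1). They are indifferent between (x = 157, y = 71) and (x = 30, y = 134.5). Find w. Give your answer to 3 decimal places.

w = 0.333

u(157,71) = u(30,134.5) means w·157 + (1−w)·71 = w·30 + (1−w)·134.5.
w·(157−30) = (1−w)·(134.5−71), i.e. w·127 = (1−w)·63.5.
So w/(1−w) = 63.5/127 = 0.5000, giving w = 63.5/(127+63.5) = 0.333.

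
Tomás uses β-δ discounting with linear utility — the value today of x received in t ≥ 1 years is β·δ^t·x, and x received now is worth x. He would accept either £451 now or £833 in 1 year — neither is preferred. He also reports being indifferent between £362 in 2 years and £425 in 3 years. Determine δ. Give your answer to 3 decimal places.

From the later pair, β·δ^2·362 = β·δ^3·425; dividing through, δ = 362/425 = 0.85176.

δ ≈ 0.852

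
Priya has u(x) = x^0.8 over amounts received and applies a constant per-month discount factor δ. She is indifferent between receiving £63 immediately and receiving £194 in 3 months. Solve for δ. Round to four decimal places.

δ ≈ 0.7409

The payoff in 3 months is discounted by δ^3, so u(63) = δ^3·u(194) and δ^3 = u(63)/u(194).
With u(x) = x^0.8: δ^3 = 63^0.8/194^0.8 = (63/194)^0.8 = 0.40666.
Hence δ = (0.40666)^(1/3) = 0.740873.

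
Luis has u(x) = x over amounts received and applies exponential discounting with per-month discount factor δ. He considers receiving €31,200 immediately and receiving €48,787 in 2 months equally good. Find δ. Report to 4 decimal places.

δ ≈ 0.7997

Indifference means u(31200) = δ^2 · u(48787), so δ^2 = u(31200)/u(48787).
With u(x) = x: δ^2 = 31200/48787 = 0.63951.
Taking the square root: δ = 0.63951^(1/2) ≈ 0.7997.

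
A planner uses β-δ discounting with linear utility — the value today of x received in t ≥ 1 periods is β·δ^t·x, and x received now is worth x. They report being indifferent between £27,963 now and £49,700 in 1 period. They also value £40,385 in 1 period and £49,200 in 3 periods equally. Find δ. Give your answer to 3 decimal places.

From the later pair, β·δ^1·40385 = β·δ^3·49200; dividing through, δ^2 = 40385/49200 = 0.82083, so δ = 0.90600.

δ ≈ 0.906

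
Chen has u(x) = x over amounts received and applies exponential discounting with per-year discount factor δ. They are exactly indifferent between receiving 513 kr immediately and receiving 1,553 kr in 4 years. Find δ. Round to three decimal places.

δ ≈ 0.758

Equating discounted utilities: u(513) = δ^4·u(1553) ⇒ δ^4 = u(513)/u(1553).
With u(x) = x: δ^4 = 513/1553 = 0.33033.
So δ = 0.33033^(1/4) ≈ 0.758.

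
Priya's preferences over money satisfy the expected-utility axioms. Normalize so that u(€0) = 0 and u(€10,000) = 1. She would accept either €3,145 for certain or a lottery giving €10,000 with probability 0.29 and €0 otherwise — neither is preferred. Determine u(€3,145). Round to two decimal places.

0.29

u(€3,145) equals the lottery's expected utility: 0.29·1 + 0.71·0 = 0.29.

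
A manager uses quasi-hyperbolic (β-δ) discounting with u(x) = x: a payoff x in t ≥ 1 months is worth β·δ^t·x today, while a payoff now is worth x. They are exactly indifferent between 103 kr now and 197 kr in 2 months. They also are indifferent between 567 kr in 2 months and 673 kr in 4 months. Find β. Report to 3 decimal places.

From the later pair, β·δ^2·567 = β·δ^4·673; dividing through, δ^2 = 567/673 = 0.84250, so δ = 0.91788.
Substituting δ into 103 = β·δ^2·197: β = 103/(165.972) ≈ 0.621.

β ≈ 0.621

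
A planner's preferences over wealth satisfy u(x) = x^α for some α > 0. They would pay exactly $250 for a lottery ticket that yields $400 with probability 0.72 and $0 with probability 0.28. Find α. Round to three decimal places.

Since u(0) = 0, the lottery's EU is 0.72·400^α.
Equating: 250^α = 0.72·400^α, i.e. 0.6250^α = 0.72.
Taking logs: α·ln(250/400) = ln(0.72), so α = -0.328504 / -0.470004 ≈ 0.699.

α ≈ 0.699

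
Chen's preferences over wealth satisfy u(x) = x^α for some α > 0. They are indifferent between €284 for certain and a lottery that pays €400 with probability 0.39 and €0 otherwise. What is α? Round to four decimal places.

α ≈ 2.7493

The lottery's expected utility is 0.39·u(400) + 0.61·u(0) = 0.39·400^α (since u(0) = 0 for α > 0).
Indifference: 284^α = 0.39·400^α, so (284/400)^α = 0.39.
α = ln(0.39) / ln(284/400) = -0.9416085/-0.3424903 ≈ 2.7493.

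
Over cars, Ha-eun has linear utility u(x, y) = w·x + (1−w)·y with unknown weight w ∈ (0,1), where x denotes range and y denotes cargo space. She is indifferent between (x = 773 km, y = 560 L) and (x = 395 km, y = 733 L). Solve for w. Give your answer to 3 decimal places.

w = 0.314

Indifference: w·773 + (1−w)·560 = w·395 + (1−w)·733.
Collecting terms: w·378 = (1−w)·173.
Hence w = 173/(378+173) = 173/551 = 0.314.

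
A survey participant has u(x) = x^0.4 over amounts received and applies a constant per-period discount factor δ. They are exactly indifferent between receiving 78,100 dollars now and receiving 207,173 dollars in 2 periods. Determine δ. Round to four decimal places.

Equating discounted utilities: u(78100) = δ^2·u(207173) ⇒ δ^2 = u(78100)/u(207173).
Since u(x) = x^0.4, δ^2 = (78100/207173)^0.4 = 0.37698^0.4 = 0.67690.
Taking the square root: δ = 0.67690^(1/2) ≈ 0.8227.

δ ≈ 0.8227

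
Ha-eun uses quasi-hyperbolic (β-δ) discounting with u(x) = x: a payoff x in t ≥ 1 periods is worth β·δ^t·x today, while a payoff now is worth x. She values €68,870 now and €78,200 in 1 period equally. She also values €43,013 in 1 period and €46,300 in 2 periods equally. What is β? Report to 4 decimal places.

The second indifference involves only future payoffs, so β cancels: β·δ^1·43013 = β·δ^2·46300, giving δ = 43013/46300 = 0.92901.
Now use the now-vs-future pair: 68870 = β·δ·78200 gives β = 68870/(0.92901·78200) ≈ 0.9480.

β ≈ 0.9480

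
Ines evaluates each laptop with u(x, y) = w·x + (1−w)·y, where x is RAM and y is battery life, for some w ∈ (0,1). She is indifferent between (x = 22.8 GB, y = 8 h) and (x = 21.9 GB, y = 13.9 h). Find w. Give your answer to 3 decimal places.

w = 0.868

u(22.8,8) = u(21.9,13.9) means w·22.8 + (1−w)·8 = w·21.9 + (1−w)·13.9.
w·(22.8−21.9) = (1−w)·(13.9−8), i.e. w·0.9 = (1−w)·5.9.
So w/(1−w) = 5.9/0.9 = 6.5556, giving w = 5.9/(0.9+5.9) = 0.868.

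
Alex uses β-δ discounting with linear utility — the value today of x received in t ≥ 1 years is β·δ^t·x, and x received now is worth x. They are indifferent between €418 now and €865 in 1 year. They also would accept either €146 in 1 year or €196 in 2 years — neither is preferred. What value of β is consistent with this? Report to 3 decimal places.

β ≈ 0.649

Both payoffs in the second observation are in the future, so β drops out: δ^1·146 = δ^2·196 ⇒ δ = 146/196 = 0.74490.
The first indifference: 418 = β·δ·865, so β = 418/(δ·865) = 418/(0.74490·865) ≈ 0.649.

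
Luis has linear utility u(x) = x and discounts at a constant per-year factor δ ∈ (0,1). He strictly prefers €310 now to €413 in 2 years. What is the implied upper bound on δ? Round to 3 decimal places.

The preference means 310 > δ^2·413.
Hence δ^2 < 310/413 = 0.75061, and x ↦ x^(1/2) is increasing on (0,∞).
δ < (310/413)^(1/2) ≈ 0.866.

δ < 0.866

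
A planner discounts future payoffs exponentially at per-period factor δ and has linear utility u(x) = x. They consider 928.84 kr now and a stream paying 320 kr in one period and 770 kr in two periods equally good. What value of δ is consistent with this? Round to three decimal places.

The stream is worth 320δ + 770δ² today, so 320δ + 770δ² = 928.84.
So 770δ² + 320δ − 928.84 = 0.
By the quadratic formula (taking the positive root), δ = (−320 + √2963227.20) / 1540 ≈ 0.910.

δ ≈ 0.910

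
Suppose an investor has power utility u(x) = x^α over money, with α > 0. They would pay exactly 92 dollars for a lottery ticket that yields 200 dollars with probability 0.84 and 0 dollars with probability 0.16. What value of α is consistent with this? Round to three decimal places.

α ≈ 0.225

EU(lottery) = 0.84·200^α + 0.16·0 = 0.84·200^α.
Indifference: 92^α = 0.84·200^α, so (92/200)^α = 0.84.
Taking logs: α·ln(92/200) = ln(0.84), so α = -0.174353 / -0.776529 ≈ 0.225.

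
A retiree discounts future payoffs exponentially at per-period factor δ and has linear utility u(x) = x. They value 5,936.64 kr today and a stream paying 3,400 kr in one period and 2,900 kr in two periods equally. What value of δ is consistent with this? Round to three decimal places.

The stream is worth 3400δ + 2900δ² today, so 3400δ + 2900δ² = 5936.64.
So 2900δ² + 3400δ − 5936.64 = 0.
δ = (−3400 + √(3400² + 4·2900·5936.64)) / (2·2900) = (−3400 + √80425024.00) / 5800 ≈ 0.960.

δ ≈ 0.960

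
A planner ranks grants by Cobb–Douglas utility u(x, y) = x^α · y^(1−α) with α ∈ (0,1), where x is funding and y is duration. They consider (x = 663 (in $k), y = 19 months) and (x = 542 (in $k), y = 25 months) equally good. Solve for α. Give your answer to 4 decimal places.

α ≈ 0.5766

Indifference: 663^α · 19^(1−α) = 542^α · 25^(1−α).
Rearrange to (663/542)^α = (25/19)^(1−α) and take logs: α·0.2015090 = (1−α)·0.2744368.
With A = 0.2015090 and B = 0.2744368: α·A = (1−α)·B, so α = B/(A+B) = 0.2744368/0.4759458 ≈ 0.5766.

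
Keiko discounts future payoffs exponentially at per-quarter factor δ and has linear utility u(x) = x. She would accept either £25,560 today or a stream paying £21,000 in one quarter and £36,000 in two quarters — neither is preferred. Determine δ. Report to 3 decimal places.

Equating present values: 25560 = 21000δ + 36000δ².
That is, 36000δ² + 21000δ − 25560 = 0, a quadratic in δ.
By the quadratic formula (taking the positive root), δ = (−21000 + √4121640000.00) / 72000 ≈ 0.600.

δ ≈ 0.600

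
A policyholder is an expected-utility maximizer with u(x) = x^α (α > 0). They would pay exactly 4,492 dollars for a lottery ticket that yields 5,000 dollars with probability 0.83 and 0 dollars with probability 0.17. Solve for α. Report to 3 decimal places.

The lottery's expected utility is 0.83·u(5000) + 0.17·u(0) = 0.83·5000^α (since u(0) = 0 for α > 0).
Indifference: 4492^α = 0.83·5000^α, so (4492/5000)^α = 0.83.
Take logs: α = ln 0.83 / ln(4492/5000) ≈ 1.73912.

α ≈ 1.739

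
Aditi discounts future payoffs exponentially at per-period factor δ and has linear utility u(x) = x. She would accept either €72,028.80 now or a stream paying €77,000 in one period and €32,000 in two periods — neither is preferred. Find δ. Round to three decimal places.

Equating present values: 72028.80 = 77000δ + 32000δ².
So 32000δ² + 77000δ − 72028.80 = 0.
δ = (−77000 + √(77000² + 4·32000·72028.80)) / (2·32000) = (−77000 + √15148686400.00) / 64000 ≈ 0.720.

δ ≈ 0.720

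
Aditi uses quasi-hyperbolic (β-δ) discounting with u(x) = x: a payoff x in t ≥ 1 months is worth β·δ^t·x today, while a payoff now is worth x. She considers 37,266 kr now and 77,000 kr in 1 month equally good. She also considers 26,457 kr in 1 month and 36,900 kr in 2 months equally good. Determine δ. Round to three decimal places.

δ ≈ 0.717

Both payoffs in the second observation are in the future, so β drops out: δ^1·26457 = δ^2·36900 ⇒ δ = 26457/36900 = 0.71699.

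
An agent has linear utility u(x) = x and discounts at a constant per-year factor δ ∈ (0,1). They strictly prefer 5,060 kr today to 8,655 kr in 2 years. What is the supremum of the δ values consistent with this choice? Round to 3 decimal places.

Under u(x) = x this choice says 5060 > δ^2·8655.
Dividing by 8655: δ^2 < 0.58463. Both sides are positive, so the square root keeps the direction.
δ < 0.58463^(1/2) = 0.765.

δ < 0.765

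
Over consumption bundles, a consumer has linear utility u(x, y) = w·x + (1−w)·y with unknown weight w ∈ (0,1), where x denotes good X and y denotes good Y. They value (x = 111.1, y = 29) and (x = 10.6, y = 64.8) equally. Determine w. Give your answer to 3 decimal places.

Equating utilities: w·111.1 + (1−w)·29 = w·10.6 + (1−w)·64.8.
w·(111.1−10.6) = (1−w)·(64.8−29), i.e. w·100.5 = (1−w)·35.8.
The marginal rate of substitution is 35.8/100.5, so w = 35.8/(100.5+35.8) = 0.263.

w = 0.263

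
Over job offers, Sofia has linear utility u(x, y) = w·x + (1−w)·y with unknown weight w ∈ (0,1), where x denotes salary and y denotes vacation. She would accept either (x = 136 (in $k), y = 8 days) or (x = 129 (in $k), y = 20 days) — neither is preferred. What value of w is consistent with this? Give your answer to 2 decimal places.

Indifference: w·136 + (1−w)·8 = w·129 + (1−w)·20.
Collecting terms: w·7 = (1−w)·12.
Hence w = 12/(7+12) = 12/19 = 0.63.

w = 0.63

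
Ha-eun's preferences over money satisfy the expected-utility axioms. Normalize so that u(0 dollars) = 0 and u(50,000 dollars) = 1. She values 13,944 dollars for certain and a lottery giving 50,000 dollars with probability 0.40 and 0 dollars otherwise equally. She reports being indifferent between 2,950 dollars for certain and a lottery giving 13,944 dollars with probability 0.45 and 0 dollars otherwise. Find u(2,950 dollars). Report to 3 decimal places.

0.180

From the first indifference, u(13,944 dollars) = 0.40·u(50,000 dollars) + 0.60·u(0 dollars) = 0.40·1 + 0.60·0 = 0.40.
The second indifference gives u(2,950 dollars) = 0.45·u(13,944 dollars) + 0.55·u(0 dollars) = 0.45·0.40 + 0.55·0.00 = 0.1800.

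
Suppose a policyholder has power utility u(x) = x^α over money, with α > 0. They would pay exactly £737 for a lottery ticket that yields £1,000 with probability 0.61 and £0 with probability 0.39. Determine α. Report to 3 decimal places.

α ≈ 1.620

EU(lottery) = 0.61·1000^α + 0.39·0 = 0.61·1000^α.
Equating: 737^α = 0.61·1000^α, i.e. 0.7370^α = 0.61.
Take logs: α = ln 0.61 / ln(737/1000) ≈ 1.61975.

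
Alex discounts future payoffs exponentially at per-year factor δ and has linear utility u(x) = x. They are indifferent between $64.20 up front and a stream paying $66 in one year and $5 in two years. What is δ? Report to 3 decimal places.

The stream is worth 66δ + 5δ² today, so 66δ + 5δ² = 64.20.
So 5δ² + 66δ − 64.20 = 0.
By the quadratic formula (taking the positive root), δ = (−66 + √5640.00) / 10 ≈ 0.910.

δ ≈ 0.910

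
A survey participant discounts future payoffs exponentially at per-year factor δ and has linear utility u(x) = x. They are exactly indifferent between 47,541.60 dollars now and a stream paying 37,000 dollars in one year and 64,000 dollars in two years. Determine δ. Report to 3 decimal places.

δ ≈ 0.620

Present value of the stream is 37000·δ + 64000·δ². Indifference gives 37000δ + 64000δ² = 47541.60.
So 64000δ² + 37000δ − 47541.60 = 0.
By the quadratic formula (taking the positive root), δ = (−37000 + √13539649600.00) / 128000 ≈ 0.620.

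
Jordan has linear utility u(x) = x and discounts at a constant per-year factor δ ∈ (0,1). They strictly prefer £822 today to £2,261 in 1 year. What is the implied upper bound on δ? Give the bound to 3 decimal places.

δ < 0.364

Comparing present values: 822 > δ·2261.
So δ < 822/2261 = 0.36356.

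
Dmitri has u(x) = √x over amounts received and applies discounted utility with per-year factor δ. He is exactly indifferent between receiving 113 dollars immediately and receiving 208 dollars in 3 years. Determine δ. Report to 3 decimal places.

δ ≈ 0.903

Indifference means u(113) = δ^3 · u(208), so δ^3 = u(113)/u(208).
Since u(x) = √x, δ^3 = √(113/208) = 0.73707.
Hence δ = (0.73707)^(1/3) = 0.90331.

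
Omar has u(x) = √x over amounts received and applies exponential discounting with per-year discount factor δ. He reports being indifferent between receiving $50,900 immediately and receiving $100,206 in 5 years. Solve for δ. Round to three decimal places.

Indifference means u(50900) = δ^5 · u(100206), so δ^5 = u(50900)/u(100206).
Since u(x) = √x, δ^5 = √(50900/100206) = 0.71271.
So δ = 0.71271^(1/5) ≈ 0.935.

δ ≈ 0.935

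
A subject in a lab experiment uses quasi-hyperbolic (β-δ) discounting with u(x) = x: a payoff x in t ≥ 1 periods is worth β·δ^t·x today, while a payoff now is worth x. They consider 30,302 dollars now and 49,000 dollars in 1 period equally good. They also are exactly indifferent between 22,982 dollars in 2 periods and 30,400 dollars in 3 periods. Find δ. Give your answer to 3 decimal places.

The second indifference involves only future payoffs, so β cancels: β·δ^2·22982 = β·δ^3·30400, giving δ = 22982/30400 = 0.75599.

δ ≈ 0.756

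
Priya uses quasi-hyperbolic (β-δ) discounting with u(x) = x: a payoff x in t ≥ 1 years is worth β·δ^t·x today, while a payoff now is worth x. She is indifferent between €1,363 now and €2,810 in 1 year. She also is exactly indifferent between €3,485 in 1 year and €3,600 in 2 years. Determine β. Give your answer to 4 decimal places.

From the later pair, β·δ^1·3485 = β·δ^2·3600; dividing through, δ = 3485/3600 = 0.96806.
Now use the now-vs-future pair: 1363 = β·δ·2810 gives β = 1363/(0.96806·2810) ≈ 0.5011.

β ≈ 0.5011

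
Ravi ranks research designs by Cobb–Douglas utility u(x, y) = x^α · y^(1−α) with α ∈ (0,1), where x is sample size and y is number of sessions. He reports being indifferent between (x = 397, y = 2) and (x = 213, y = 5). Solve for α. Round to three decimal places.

α ≈ 0.595

The Cobb–Douglas utilities coincide, so 397^α·2^(1−α) = 213^α·5^(1−α).
Rearrange to (397/213)^α = (5/2)^(1−α) and take logs: α·0.622644 = (1−α)·0.916291.
Thus α·(1.538935) = 0.916291, so α = 0.916291/1.538935 ≈ 0.595.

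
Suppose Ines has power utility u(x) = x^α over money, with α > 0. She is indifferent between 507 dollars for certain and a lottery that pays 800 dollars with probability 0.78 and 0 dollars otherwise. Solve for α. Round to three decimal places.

EU(lottery) = 0.78·800^α + 0.22·0 = 0.78·800^α.
Equating: 507^α = 0.78·800^α, i.e. 0.6338^α = 0.78.
α = ln(0.78) / ln(507/800) = -0.248461/-0.456101 ≈ 0.545.

α ≈ 0.545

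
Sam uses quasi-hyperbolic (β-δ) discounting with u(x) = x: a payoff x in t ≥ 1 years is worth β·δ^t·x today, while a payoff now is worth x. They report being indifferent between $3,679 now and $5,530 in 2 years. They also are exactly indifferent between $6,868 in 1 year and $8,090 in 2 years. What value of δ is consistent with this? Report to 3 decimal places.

δ ≈ 0.849

Both payoffs in the second observation are in the future, so β drops out: δ^1·6868 = δ^2·8090 ⇒ δ = 6868/8090 = 0.84895.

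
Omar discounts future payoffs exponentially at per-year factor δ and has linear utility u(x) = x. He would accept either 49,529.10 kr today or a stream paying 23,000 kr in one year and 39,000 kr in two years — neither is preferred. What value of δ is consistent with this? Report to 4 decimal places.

δ ≈ 0.8700

Present value of the stream is 23000·δ + 39000·δ². Indifference gives 23000δ + 39000δ² = 49529.10.
Rearranged: 39000δ² + 23000δ − 49529.10 = 0.
The positive root is δ = [−23000 + √(23000² + 4·39000·49529.10)] / (2·39000) = (−23000 + 90860.000)/78000 ≈ 0.8700.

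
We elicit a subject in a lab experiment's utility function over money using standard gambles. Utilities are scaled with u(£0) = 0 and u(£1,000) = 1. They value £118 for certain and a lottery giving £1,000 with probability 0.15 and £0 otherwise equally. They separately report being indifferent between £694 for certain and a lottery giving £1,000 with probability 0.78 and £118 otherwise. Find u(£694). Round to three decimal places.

From the first indifference, u(£118) = 0.15·u(£1,000) + 0.85·u(£0) = 0.15·1 + 0.85·0 = 0.15.
Then u(£694) = 0.78·u(£1,000) + 0.22·u(£118) = 0.78·1.00 + 0.22·0.15 = 0.8130.

0.813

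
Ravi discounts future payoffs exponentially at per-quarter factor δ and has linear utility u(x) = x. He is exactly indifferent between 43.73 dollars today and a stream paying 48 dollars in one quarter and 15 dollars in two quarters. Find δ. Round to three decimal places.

Equating present values: 43.73 = 48δ + 15δ².
That is, 15δ² + 48δ − 43.73 = 0, a quadratic in δ.
δ = (−48 + √(48² + 4·15·43.73)) / (2·15) = (−48 + √4927.80) / 30 ≈ 0.740.

δ ≈ 0.740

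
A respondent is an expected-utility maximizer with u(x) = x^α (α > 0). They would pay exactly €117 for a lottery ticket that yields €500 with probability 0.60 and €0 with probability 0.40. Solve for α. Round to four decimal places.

α ≈ 0.3517

Since u(0) = 0, the lottery's EU is 0.60·500^α.
Equating: 117^α = 0.60·500^α, i.e. 0.2340^α = 0.60.
Taking logs: α·ln(117/500) = ln(0.60), so α = -0.5108256 / -1.4524342 ≈ 0.3517.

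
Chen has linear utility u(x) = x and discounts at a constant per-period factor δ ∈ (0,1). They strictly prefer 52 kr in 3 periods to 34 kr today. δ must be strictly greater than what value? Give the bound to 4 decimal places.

Comparing present values: 34 < δ^3·52.
Dividing by 52: δ^3 > 0.65385. Both sides are positive, so the cube root keeps the direction.
δ > (34/52)^(1/3) ≈ 0.8679.

δ > 0.8679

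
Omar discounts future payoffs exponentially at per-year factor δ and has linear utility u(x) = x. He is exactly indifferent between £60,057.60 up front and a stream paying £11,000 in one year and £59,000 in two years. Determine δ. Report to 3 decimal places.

δ ≈ 0.920

Equating present values: 60057.60 = 11000δ + 59000δ².
So 59000δ² + 11000δ − 60057.60 = 0.
By the quadratic formula (taking the positive root), δ = (−11000 + √14294593600.00) / 118000 ≈ 0.920.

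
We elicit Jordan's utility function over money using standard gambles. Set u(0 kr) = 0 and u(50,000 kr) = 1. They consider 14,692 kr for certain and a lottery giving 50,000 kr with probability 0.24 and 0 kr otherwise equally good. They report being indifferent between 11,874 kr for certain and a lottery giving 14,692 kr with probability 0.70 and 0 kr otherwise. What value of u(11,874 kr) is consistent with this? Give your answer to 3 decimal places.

0.168

First, u(14,692 kr) = 0.24·u(50,000 kr) + 0.76·u(0 kr) = 0.24.
Then u(11,874 kr) = 0.70·u(14,692 kr) + 0.30·u(0 kr) = 0.70·0.24 + 0.30·0.00 = 0.1680.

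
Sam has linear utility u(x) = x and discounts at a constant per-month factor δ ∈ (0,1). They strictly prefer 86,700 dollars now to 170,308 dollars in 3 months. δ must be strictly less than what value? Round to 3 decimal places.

Under u(x) = x this choice says 86700 > δ^3·170308.
Hence δ^3 < 86700/170308 = 0.50908, and x ↦ x^(1/3) is increasing on (0,∞).
δ < 0.50908^(1/3) = 0.798.

δ < 0.798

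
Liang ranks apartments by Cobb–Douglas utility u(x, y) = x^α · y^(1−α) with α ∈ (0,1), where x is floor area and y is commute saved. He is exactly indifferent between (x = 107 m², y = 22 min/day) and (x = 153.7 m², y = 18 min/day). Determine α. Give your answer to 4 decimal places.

α ≈ 0.3565

Indifference: 107^α · 22^(1−α) = 153.7^α · 18^(1−α).
Rearrange to (107/153.7)^α = (18/22)^(1−α) and take logs: α·-0.3621738 = (1−α)·-0.2006707.
With A = -0.3621738 and B = -0.2006707: α·A = (1−α)·B, so α = B/(A+B) = -0.2006707/-0.5628445 ≈ 0.3565.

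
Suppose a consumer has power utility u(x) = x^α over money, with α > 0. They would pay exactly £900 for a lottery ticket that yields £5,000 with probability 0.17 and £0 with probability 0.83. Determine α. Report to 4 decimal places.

EU(lottery) = 0.17·5000^α + 0.83·0 = 0.17·5000^α.
Setting u(900) equal to that: 900^α = 0.17·5000^α ⇒ (900/5000)^α = 0.17.
Take logs: α = ln 0.17 / ln(900/5000) ≈ 1.033332.

α ≈ 1.0333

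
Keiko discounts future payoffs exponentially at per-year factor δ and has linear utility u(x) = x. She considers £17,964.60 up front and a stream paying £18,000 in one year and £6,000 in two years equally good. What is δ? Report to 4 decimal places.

δ ≈ 0.7900

The stream is worth 18000δ + 6000δ² today, so 18000δ + 6000δ² = 17964.60.
So 6000δ² + 18000δ − 17964.60 = 0.
δ = (−18000 + √(18000² + 4·6000·17964.60)) / (2·6000) = (−18000 + √755150400.00) / 12000 ≈ 0.7900.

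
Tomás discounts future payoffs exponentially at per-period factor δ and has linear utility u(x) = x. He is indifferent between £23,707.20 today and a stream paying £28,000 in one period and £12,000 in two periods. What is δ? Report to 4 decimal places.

δ ≈ 0.6600

The stream is worth 28000δ + 12000δ² today, so 28000δ + 12000δ² = 23707.20.
That is, 12000δ² + 28000δ − 23707.20 = 0, a quadratic in δ.
δ = (−28000 + √(28000² + 4·12000·23707.20)) / (2·12000) = (−28000 + √1921945600.00) / 24000 ≈ 0.6600.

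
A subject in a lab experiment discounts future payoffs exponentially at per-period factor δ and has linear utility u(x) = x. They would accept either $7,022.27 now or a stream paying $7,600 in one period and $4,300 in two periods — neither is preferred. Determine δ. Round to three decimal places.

Present value of the stream is 7600·δ + 4300·δ². Indifference gives 7600δ + 4300δ² = 7022.27.
So 4300δ² + 7600δ − 7022.27 = 0.
δ = (−7600 + √(7600² + 4·4300·7022.27)) / (2·4300) = (−7600 + √178543044.00) / 8600 ≈ 0.670.

δ ≈ 0.670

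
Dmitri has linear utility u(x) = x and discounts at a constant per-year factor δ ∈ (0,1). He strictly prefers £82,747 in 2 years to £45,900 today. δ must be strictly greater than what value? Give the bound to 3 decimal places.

δ > 0.745

The preference means 45900 < δ^2·82747.
So δ^2 > 45900/82747 = 0.55470; taking the square root of both positive sides preserves the inequality.
δ > (45900/82747)^(1/2) ≈ 0.745.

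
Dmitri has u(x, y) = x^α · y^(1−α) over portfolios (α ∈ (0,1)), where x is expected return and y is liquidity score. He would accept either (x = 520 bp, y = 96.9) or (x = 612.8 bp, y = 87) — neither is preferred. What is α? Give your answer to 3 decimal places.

α ≈ 0.396

Set the two utilities equal: 520^α·96.9^(1−α) = 612.8^α·87^(1−α).
Rearrange to (520/612.8)^α = (87/96.9)^(1−α) and take logs: α·-0.164210 = (1−α)·-0.107771.
So α/(1−α) = (-0.107771)/(-0.164210) = 0.656300, and α = 0.656300/1.656300 ≈ 0.396.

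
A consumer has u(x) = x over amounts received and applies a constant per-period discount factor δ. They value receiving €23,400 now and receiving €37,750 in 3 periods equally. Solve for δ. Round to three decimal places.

δ ≈ 0.853

The payoff in 3 periods is discounted by δ^3, so u(23400) = δ^3·u(37750) and δ^3 = u(23400)/u(37750).
With u(x) = x: δ^3 = 23400/37750 = 0.61987.
So δ = 0.61987^(1/3) ≈ 0.853.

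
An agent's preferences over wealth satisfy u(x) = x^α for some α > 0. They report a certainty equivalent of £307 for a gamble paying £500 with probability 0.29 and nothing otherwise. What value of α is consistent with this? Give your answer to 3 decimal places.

α ≈ 2.538

Since u(0) = 0, the lottery's EU is 0.29·500^α.
Equating: 307^α = 0.29·500^α, i.e. 0.6140^α = 0.29.
α = ln(0.29) / ln(307/500) = -1.237874/-0.487760 ≈ 2.538.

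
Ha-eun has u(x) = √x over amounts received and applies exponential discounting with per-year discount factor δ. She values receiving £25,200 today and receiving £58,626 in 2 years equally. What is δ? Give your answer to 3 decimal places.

The payoff in 2 years is discounted by δ^2, so u(25200) = δ^2·u(58626) and δ^2 = u(25200)/u(58626).
With u(x) = √x: δ^2 = √25200/√58626 = √(25200/58626) = 0.65562.
Taking the square root: δ = 0.65562^(1/2) ≈ 0.810.

δ ≈ 0.810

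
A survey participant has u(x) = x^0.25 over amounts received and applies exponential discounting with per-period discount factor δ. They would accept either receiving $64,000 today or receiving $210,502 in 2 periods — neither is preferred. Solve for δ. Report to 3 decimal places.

δ ≈ 0.862

Equating discounted utilities: u(64000) = δ^2·u(210502) ⇒ δ^2 = u(64000)/u(210502).
Since u(x) = x^0.25, δ^2 = (64000/210502)^0.25 = 0.30404^0.25 = 0.74256.
So δ = 0.74256^(1/2) ≈ 0.862.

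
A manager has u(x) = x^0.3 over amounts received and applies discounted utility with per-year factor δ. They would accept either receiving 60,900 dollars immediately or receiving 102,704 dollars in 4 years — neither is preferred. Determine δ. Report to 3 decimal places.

Equating discounted utilities: u(60900) = δ^4·u(102704) ⇒ δ^4 = u(60900)/u(102704).
With u(x) = x^0.3: δ^4 = 60900^0.3/102704^0.3 = (60900/102704)^0.3 = 0.85489.
Taking the 4th root: δ = 0.85489^(1/4) ≈ 0.962.

δ ≈ 0.962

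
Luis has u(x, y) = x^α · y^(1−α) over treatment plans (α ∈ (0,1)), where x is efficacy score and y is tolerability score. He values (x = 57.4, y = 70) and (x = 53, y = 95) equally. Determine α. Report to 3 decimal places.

Set the two utilities equal: 57.4^α·70^(1−α) = 53^α·95^(1−α).
Rearrange to (57.4/53)^α = (95/70)^(1−α) and take logs: α·0.079752 = (1−α)·0.305382.
With A = 0.079752 and B = 0.305382: α·A = (1−α)·B, so α = B/(A+B) = 0.305382/0.385134 ≈ 0.793.

α ≈ 0.793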